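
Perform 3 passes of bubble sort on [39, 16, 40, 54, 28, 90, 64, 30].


Initial: [39, 16, 40, 54, 28, 90, 64, 30]
Pass 1: [16, 39, 40, 28, 54, 64, 30, 90] (4 swaps)
Pass 2: [16, 39, 28, 40, 54, 30, 64, 90] (2 swaps)
Pass 3: [16, 28, 39, 40, 30, 54, 64, 90] (2 swaps)

After 3 passes: [16, 28, 39, 40, 30, 54, 64, 90]


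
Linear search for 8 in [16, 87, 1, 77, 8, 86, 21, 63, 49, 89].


i=0: 16!=8
i=1: 87!=8
i=2: 1!=8
i=3: 77!=8
i=4: 8==8 found!

Found at 4, 5 comps


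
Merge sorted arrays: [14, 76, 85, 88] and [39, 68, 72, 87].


Take 14 from A
Take 39 from B
Take 68 from B
Take 72 from B
Take 76 from A
Take 85 from A
Take 87 from B

Merged: [14, 39, 68, 72, 76, 85, 87, 88]


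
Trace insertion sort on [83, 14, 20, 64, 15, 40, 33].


Initial: [83, 14, 20, 64, 15, 40, 33]
Insert 14: [14, 83, 20, 64, 15, 40, 33]
Insert 20: [14, 20, 83, 64, 15, 40, 33]
Insert 64: [14, 20, 64, 83, 15, 40, 33]
Insert 15: [14, 15, 20, 64, 83, 40, 33]
Insert 40: [14, 15, 20, 40, 64, 83, 33]
Insert 33: [14, 15, 20, 33, 40, 64, 83]

Sorted: [14, 15, 20, 33, 40, 64, 83]


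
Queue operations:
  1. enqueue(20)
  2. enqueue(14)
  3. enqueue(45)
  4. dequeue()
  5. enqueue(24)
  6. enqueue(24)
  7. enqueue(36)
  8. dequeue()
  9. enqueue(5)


enqueue(20) -> [20]
enqueue(14) -> [20, 14]
enqueue(45) -> [20, 14, 45]
dequeue()->20, [14, 45]
enqueue(24) -> [14, 45, 24]
enqueue(24) -> [14, 45, 24, 24]
enqueue(36) -> [14, 45, 24, 24, 36]
dequeue()->14, [45, 24, 24, 36]
enqueue(5) -> [45, 24, 24, 36, 5]

Final queue: [45, 24, 24, 36, 5]


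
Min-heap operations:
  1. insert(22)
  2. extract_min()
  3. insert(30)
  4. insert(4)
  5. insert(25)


insert(22) -> [22]
extract_min()->22, []
insert(30) -> [30]
insert(4) -> [4, 30]
insert(25) -> [4, 30, 25]

Final heap: [4, 30, 25]


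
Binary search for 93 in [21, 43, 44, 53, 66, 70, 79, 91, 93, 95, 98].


Step 1: lo=0, hi=10, mid=5, val=70
Step 2: lo=6, hi=10, mid=8, val=93

Found at index 8


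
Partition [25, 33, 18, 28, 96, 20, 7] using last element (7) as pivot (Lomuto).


Pivot: 7
Place pivot at 0: [7, 33, 18, 28, 96, 20, 25]

Partitioned: [7, 33, 18, 28, 96, 20, 25]


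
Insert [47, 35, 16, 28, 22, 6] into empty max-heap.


Insert 47: [47]
Insert 35: [47, 35]
Insert 16: [47, 35, 16]
Insert 28: [47, 35, 16, 28]
Insert 22: [47, 35, 16, 28, 22]
Insert 6: [47, 35, 16, 28, 22, 6]

Final heap: [47, 35, 16, 28, 22, 6]


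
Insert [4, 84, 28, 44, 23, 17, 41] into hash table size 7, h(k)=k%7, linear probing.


Insert 4: h=4 -> slot 4
Insert 84: h=0 -> slot 0
Insert 28: h=0, 1 probes -> slot 1
Insert 44: h=2 -> slot 2
Insert 23: h=2, 1 probes -> slot 3
Insert 17: h=3, 2 probes -> slot 5
Insert 41: h=6 -> slot 6

Table: [84, 28, 44, 23, 4, 17, 41]


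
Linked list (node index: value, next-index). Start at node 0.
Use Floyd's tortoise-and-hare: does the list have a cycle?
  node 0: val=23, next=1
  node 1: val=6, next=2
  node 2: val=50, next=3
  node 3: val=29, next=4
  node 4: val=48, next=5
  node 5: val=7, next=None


Floyd's tortoise (slow, +1) and hare (fast, +2):
  init: slow=0, fast=0
  step 1: slow=1, fast=2
  step 2: slow=2, fast=4
  step 3: fast 4->5->None, no cycle

Cycle: no


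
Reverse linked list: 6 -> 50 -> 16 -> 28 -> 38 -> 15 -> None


Step 1: curr=6, set curr.next=prev(None) | reversed so far: 6
Step 2: curr=50, set curr.next=prev(6) | reversed so far: 50 -> 6
Step 3: curr=16, set curr.next=prev(50) | reversed so far: 16 -> 50 -> 6
Step 4: curr=28, set curr.next=prev(16) | reversed so far: 28 -> 16 -> 50 -> 6
Step 5: curr=38, set curr.next=prev(28) | reversed so far: 38 -> 28 -> 16 -> 50 -> 6
Step 6: curr=15, set curr.next=prev(38) | reversed so far: 15 -> 38 -> 28 -> 16 -> 50 -> 6

15 -> 38 -> 28 -> 16 -> 50 -> 6 -> None


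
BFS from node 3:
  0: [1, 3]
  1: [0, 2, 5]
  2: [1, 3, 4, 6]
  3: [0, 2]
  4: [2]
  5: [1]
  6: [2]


Visit 3, enqueue [0, 2]
Visit 0, enqueue [1]
Visit 2, enqueue [4, 6]
Visit 1, enqueue [5]
Visit 4, enqueue []
Visit 6, enqueue []
Visit 5, enqueue []

BFS order: [3, 0, 2, 1, 4, 6, 5]


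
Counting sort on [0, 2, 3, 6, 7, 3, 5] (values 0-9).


Input: [0, 2, 3, 6, 7, 3, 5]
Counts: [1, 0, 1, 2, 0, 1, 1, 1, 0, 0]

Sorted: [0, 2, 3, 3, 5, 6, 7]


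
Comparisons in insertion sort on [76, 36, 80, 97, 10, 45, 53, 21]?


Algorithm: insertion sort
Input: [76, 36, 80, 97, 10, 45, 53, 21]
Sorted: [10, 21, 36, 45, 53, 76, 80, 97]

22


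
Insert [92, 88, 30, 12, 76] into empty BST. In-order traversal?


Insert 92: root
Insert 88: L from 92
Insert 30: L from 92 -> L from 88
Insert 12: L from 92 -> L from 88 -> L from 30
Insert 76: L from 92 -> L from 88 -> R from 30

In-order: [12, 30, 76, 88, 92]


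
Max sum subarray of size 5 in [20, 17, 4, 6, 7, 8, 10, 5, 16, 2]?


[0:5]: 54
[1:6]: 42
[2:7]: 35
[3:8]: 36
[4:9]: 46
[5:10]: 41

Max: 54 at [0:5]


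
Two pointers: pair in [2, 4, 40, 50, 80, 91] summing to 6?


lo=0(2)+hi=5(91)=93
lo=0(2)+hi=4(80)=82
lo=0(2)+hi=3(50)=52
lo=0(2)+hi=2(40)=42
lo=0(2)+hi=1(4)=6

Yes: 2+4=6


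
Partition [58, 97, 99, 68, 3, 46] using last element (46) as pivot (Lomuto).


Pivot: 46
  3 <= 46: swap -> [3, 97, 99, 68, 58, 46]
Place pivot at 1: [3, 46, 99, 68, 58, 97]

Partitioned: [3, 46, 99, 68, 58, 97]


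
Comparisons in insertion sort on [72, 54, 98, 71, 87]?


Algorithm: insertion sort
Input: [72, 54, 98, 71, 87]
Sorted: [54, 71, 72, 87, 98]

7


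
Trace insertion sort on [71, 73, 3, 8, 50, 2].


Initial: [71, 73, 3, 8, 50, 2]
Insert 73: [71, 73, 3, 8, 50, 2]
Insert 3: [3, 71, 73, 8, 50, 2]
Insert 8: [3, 8, 71, 73, 50, 2]
Insert 50: [3, 8, 50, 71, 73, 2]
Insert 2: [2, 3, 8, 50, 71, 73]

Sorted: [2, 3, 8, 50, 71, 73]


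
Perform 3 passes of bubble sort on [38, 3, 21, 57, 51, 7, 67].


Initial: [38, 3, 21, 57, 51, 7, 67]
Pass 1: [3, 21, 38, 51, 7, 57, 67] (4 swaps)
Pass 2: [3, 21, 38, 7, 51, 57, 67] (1 swaps)
Pass 3: [3, 21, 7, 38, 51, 57, 67] (1 swaps)

After 3 passes: [3, 21, 7, 38, 51, 57, 67]


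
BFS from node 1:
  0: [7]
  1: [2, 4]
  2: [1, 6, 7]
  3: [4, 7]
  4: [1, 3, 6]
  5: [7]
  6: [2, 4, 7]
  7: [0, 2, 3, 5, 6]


Visit 1, enqueue [2, 4]
Visit 2, enqueue [6, 7]
Visit 4, enqueue [3]
Visit 6, enqueue []
Visit 7, enqueue [0, 5]
Visit 3, enqueue []
Visit 0, enqueue []
Visit 5, enqueue []

BFS order: [1, 2, 4, 6, 7, 3, 0, 5]


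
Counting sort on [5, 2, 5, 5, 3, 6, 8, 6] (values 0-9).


Input: [5, 2, 5, 5, 3, 6, 8, 6]
Counts: [0, 0, 1, 1, 0, 3, 2, 0, 1, 0]

Sorted: [2, 3, 5, 5, 5, 6, 6, 8]


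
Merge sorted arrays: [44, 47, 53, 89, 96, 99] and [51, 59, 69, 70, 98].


Take 44 from A
Take 47 from A
Take 51 from B
Take 53 from A
Take 59 from B
Take 69 from B
Take 70 from B
Take 89 from A
Take 96 from A
Take 98 from B

Merged: [44, 47, 51, 53, 59, 69, 70, 89, 96, 98, 99]


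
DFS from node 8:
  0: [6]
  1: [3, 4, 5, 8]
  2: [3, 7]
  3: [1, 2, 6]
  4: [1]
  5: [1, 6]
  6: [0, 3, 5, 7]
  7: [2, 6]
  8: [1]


Visit 8, push [1]
Visit 1, push [5, 4, 3]
Visit 3, push [6, 2]
Visit 2, push [7]
Visit 7, push [6]
Visit 6, push [5, 0]
Visit 0, push []
Visit 5, push []
Visit 4, push []

DFS order: [8, 1, 3, 2, 7, 6, 0, 5, 4]


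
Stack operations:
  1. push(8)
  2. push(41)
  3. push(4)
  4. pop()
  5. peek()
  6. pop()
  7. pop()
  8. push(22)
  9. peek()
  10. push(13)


push(8) -> [8]
push(41) -> [8, 41]
push(4) -> [8, 41, 4]
pop()->4, [8, 41]
peek()->41
pop()->41, [8]
pop()->8, []
push(22) -> [22]
peek()->22
push(13) -> [22, 13]

Final stack: [22, 13]


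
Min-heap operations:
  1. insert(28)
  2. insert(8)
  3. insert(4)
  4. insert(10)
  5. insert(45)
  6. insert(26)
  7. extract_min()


insert(28) -> [28]
insert(8) -> [8, 28]
insert(4) -> [4, 28, 8]
insert(10) -> [4, 10, 8, 28]
insert(45) -> [4, 10, 8, 28, 45]
insert(26) -> [4, 10, 8, 28, 45, 26]
extract_min()->4, [8, 10, 26, 28, 45]

Final heap: [8, 10, 26, 28, 45]


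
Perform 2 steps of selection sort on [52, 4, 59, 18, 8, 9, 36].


Initial: [52, 4, 59, 18, 8, 9, 36]
Step 1: min=4 at 1
  Swap: [4, 52, 59, 18, 8, 9, 36]
Step 2: min=8 at 4
  Swap: [4, 8, 59, 18, 52, 9, 36]

After 2 steps: [4, 8, 59, 18, 52, 9, 36]


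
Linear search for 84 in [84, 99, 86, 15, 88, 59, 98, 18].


i=0: 84==84 found!

Found at 0, 1 comps


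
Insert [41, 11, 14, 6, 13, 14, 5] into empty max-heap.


Insert 41: [41]
Insert 11: [41, 11]
Insert 14: [41, 11, 14]
Insert 6: [41, 11, 14, 6]
Insert 13: [41, 13, 14, 6, 11]
Insert 14: [41, 13, 14, 6, 11, 14]
Insert 5: [41, 13, 14, 6, 11, 14, 5]

Final heap: [41, 13, 14, 6, 11, 14, 5]


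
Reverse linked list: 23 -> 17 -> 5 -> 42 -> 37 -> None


Step 1: curr=23, set curr.next=prev(None) | reversed so far: 23
Step 2: curr=17, set curr.next=prev(23) | reversed so far: 17 -> 23
Step 3: curr=5, set curr.next=prev(17) | reversed so far: 5 -> 17 -> 23
Step 4: curr=42, set curr.next=prev(5) | reversed so far: 42 -> 5 -> 17 -> 23
Step 5: curr=37, set curr.next=prev(42) | reversed so far: 37 -> 42 -> 5 -> 17 -> 23

37 -> 42 -> 5 -> 17 -> 23 -> None


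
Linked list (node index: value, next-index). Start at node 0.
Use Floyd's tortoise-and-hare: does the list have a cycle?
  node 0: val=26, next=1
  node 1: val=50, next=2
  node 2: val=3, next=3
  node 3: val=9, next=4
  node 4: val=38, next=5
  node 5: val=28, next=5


Floyd's tortoise (slow, +1) and hare (fast, +2):
  init: slow=0, fast=0
  step 1: slow=1, fast=2
  step 2: slow=2, fast=4
  step 3: slow=3, fast=5
  step 4: slow=4, fast=5
  step 5: slow=5, fast=5
  slow == fast at node 5: cycle detected

Cycle: yes


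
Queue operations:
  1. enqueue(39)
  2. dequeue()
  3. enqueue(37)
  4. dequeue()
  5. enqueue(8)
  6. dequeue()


enqueue(39) -> [39]
dequeue()->39, []
enqueue(37) -> [37]
dequeue()->37, []
enqueue(8) -> [8]
dequeue()->8, []

Final queue: []


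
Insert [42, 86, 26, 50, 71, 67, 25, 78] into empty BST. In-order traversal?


Insert 42: root
Insert 86: R from 42
Insert 26: L from 42
Insert 50: R from 42 -> L from 86
Insert 71: R from 42 -> L from 86 -> R from 50
Insert 67: R from 42 -> L from 86 -> R from 50 -> L from 71
Insert 25: L from 42 -> L from 26
Insert 78: R from 42 -> L from 86 -> R from 50 -> R from 71

In-order: [25, 26, 42, 50, 67, 71, 78, 86]


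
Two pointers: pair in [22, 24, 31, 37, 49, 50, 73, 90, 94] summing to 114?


lo=0(22)+hi=8(94)=116
lo=0(22)+hi=7(90)=112
lo=1(24)+hi=7(90)=114

Yes: 24+90=114


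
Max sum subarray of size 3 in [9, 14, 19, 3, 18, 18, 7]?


[0:3]: 42
[1:4]: 36
[2:5]: 40
[3:6]: 39
[4:7]: 43

Max: 43 at [4:7]


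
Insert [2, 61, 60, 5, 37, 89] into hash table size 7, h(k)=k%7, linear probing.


Insert 2: h=2 -> slot 2
Insert 61: h=5 -> slot 5
Insert 60: h=4 -> slot 4
Insert 5: h=5, 1 probes -> slot 6
Insert 37: h=2, 1 probes -> slot 3
Insert 89: h=5, 2 probes -> slot 0

Table: [89, None, 2, 37, 60, 61, 5]


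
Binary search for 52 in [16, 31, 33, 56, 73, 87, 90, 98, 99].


Step 1: lo=0, hi=8, mid=4, val=73
Step 2: lo=0, hi=3, mid=1, val=31
Step 3: lo=2, hi=3, mid=2, val=33
Step 4: lo=3, hi=3, mid=3, val=56

Not found


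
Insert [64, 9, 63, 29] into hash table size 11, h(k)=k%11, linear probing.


Insert 64: h=9 -> slot 9
Insert 9: h=9, 1 probes -> slot 10
Insert 63: h=8 -> slot 8
Insert 29: h=7 -> slot 7

Table: [None, None, None, None, None, None, None, 29, 63, 64, 9]


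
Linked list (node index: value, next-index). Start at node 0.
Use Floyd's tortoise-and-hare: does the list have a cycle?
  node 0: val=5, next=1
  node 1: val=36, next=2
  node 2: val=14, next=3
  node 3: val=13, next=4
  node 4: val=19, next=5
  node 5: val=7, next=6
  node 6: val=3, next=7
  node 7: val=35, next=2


Floyd's tortoise (slow, +1) and hare (fast, +2):
  init: slow=0, fast=0
  step 1: slow=1, fast=2
  step 2: slow=2, fast=4
  step 3: slow=3, fast=6
  step 4: slow=4, fast=2
  step 5: slow=5, fast=4
  step 6: slow=6, fast=6
  slow == fast at node 6: cycle detected

Cycle: yes


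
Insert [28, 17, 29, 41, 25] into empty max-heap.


Insert 28: [28]
Insert 17: [28, 17]
Insert 29: [29, 17, 28]
Insert 41: [41, 29, 28, 17]
Insert 25: [41, 29, 28, 17, 25]

Final heap: [41, 29, 28, 17, 25]


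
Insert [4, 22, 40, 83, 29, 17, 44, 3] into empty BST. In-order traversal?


Insert 4: root
Insert 22: R from 4
Insert 40: R from 4 -> R from 22
Insert 83: R from 4 -> R from 22 -> R from 40
Insert 29: R from 4 -> R from 22 -> L from 40
Insert 17: R from 4 -> L from 22
Insert 44: R from 4 -> R from 22 -> R from 40 -> L from 83
Insert 3: L from 4

In-order: [3, 4, 17, 22, 29, 40, 44, 83]


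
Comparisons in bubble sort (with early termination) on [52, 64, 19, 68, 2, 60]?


Algorithm: bubble sort (with early termination)
Input: [52, 64, 19, 68, 2, 60]
Sorted: [2, 19, 52, 60, 64, 68]

15


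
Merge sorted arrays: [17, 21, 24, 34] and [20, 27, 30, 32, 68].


Take 17 from A
Take 20 from B
Take 21 from A
Take 24 from A
Take 27 from B
Take 30 from B
Take 32 from B
Take 34 from A

Merged: [17, 20, 21, 24, 27, 30, 32, 34, 68]


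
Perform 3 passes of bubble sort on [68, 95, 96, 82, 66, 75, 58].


Initial: [68, 95, 96, 82, 66, 75, 58]
Pass 1: [68, 95, 82, 66, 75, 58, 96] (4 swaps)
Pass 2: [68, 82, 66, 75, 58, 95, 96] (4 swaps)
Pass 3: [68, 66, 75, 58, 82, 95, 96] (3 swaps)

After 3 passes: [68, 66, 75, 58, 82, 95, 96]


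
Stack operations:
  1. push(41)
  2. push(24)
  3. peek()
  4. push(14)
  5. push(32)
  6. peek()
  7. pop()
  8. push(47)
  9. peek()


push(41) -> [41]
push(24) -> [41, 24]
peek()->24
push(14) -> [41, 24, 14]
push(32) -> [41, 24, 14, 32]
peek()->32
pop()->32, [41, 24, 14]
push(47) -> [41, 24, 14, 47]
peek()->47

Final stack: [41, 24, 14, 47]


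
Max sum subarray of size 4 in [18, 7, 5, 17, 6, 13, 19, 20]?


[0:4]: 47
[1:5]: 35
[2:6]: 41
[3:7]: 55
[4:8]: 58

Max: 58 at [4:8]


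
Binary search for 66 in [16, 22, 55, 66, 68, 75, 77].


Step 1: lo=0, hi=6, mid=3, val=66

Found at index 3


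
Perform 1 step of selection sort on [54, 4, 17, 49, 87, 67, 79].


Initial: [54, 4, 17, 49, 87, 67, 79]
Step 1: min=4 at 1
  Swap: [4, 54, 17, 49, 87, 67, 79]

After 1 step: [4, 54, 17, 49, 87, 67, 79]


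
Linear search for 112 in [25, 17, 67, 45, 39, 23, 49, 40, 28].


i=0: 25!=112
i=1: 17!=112
i=2: 67!=112
i=3: 45!=112
i=4: 39!=112
i=5: 23!=112
i=6: 49!=112
i=7: 40!=112
i=8: 28!=112

Not found, 9 comps


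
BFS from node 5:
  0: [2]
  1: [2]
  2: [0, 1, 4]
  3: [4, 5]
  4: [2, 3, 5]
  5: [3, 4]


Visit 5, enqueue [3, 4]
Visit 3, enqueue []
Visit 4, enqueue [2]
Visit 2, enqueue [0, 1]
Visit 0, enqueue []
Visit 1, enqueue []

BFS order: [5, 3, 4, 2, 0, 1]


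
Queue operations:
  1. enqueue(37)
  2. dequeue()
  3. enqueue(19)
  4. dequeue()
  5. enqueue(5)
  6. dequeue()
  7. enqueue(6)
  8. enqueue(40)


enqueue(37) -> [37]
dequeue()->37, []
enqueue(19) -> [19]
dequeue()->19, []
enqueue(5) -> [5]
dequeue()->5, []
enqueue(6) -> [6]
enqueue(40) -> [6, 40]

Final queue: [6, 40]


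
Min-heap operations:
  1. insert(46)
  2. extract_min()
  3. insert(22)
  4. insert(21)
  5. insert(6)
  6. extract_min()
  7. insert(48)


insert(46) -> [46]
extract_min()->46, []
insert(22) -> [22]
insert(21) -> [21, 22]
insert(6) -> [6, 22, 21]
extract_min()->6, [21, 22]
insert(48) -> [21, 22, 48]

Final heap: [21, 22, 48]


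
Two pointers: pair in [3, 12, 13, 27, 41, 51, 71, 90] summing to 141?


lo=0(3)+hi=7(90)=93
lo=1(12)+hi=7(90)=102
lo=2(13)+hi=7(90)=103
lo=3(27)+hi=7(90)=117
lo=4(41)+hi=7(90)=131
lo=5(51)+hi=7(90)=141

Yes: 51+90=141


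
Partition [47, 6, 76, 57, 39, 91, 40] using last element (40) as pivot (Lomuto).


Pivot: 40
  6 <= 40: swap -> [6, 47, 76, 57, 39, 91, 40]
  39 <= 40: swap -> [6, 39, 76, 57, 47, 91, 40]
Place pivot at 2: [6, 39, 40, 57, 47, 91, 76]

Partitioned: [6, 39, 40, 57, 47, 91, 76]


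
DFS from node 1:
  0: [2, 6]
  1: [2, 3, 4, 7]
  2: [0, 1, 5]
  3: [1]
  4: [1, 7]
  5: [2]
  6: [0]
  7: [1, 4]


Visit 1, push [7, 4, 3, 2]
Visit 2, push [5, 0]
Visit 0, push [6]
Visit 6, push []
Visit 5, push []
Visit 3, push []
Visit 4, push [7]
Visit 7, push []

DFS order: [1, 2, 0, 6, 5, 3, 4, 7]


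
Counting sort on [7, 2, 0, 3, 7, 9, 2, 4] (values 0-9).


Input: [7, 2, 0, 3, 7, 9, 2, 4]
Counts: [1, 0, 2, 1, 1, 0, 0, 2, 0, 1]

Sorted: [0, 2, 2, 3, 4, 7, 7, 9]


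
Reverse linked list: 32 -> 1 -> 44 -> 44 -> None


Step 1: curr=32, set curr.next=prev(None) | reversed so far: 32
Step 2: curr=1, set curr.next=prev(32) | reversed so far: 1 -> 32
Step 3: curr=44, set curr.next=prev(1) | reversed so far: 44 -> 1 -> 32
Step 4: curr=44, set curr.next=prev(44) | reversed so far: 44 -> 44 -> 1 -> 32

44 -> 44 -> 1 -> 32 -> None


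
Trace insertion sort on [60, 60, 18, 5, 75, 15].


Initial: [60, 60, 18, 5, 75, 15]
Insert 60: [60, 60, 18, 5, 75, 15]
Insert 18: [18, 60, 60, 5, 75, 15]
Insert 5: [5, 18, 60, 60, 75, 15]
Insert 75: [5, 18, 60, 60, 75, 15]
Insert 15: [5, 15, 18, 60, 60, 75]

Sorted: [5, 15, 18, 60, 60, 75]


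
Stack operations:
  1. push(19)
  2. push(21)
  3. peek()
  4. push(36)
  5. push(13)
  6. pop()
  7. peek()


push(19) -> [19]
push(21) -> [19, 21]
peek()->21
push(36) -> [19, 21, 36]
push(13) -> [19, 21, 36, 13]
pop()->13, [19, 21, 36]
peek()->36

Final stack: [19, 21, 36]


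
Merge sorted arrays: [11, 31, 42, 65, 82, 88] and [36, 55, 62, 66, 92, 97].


Take 11 from A
Take 31 from A
Take 36 from B
Take 42 from A
Take 55 from B
Take 62 from B
Take 65 from A
Take 66 from B
Take 82 from A
Take 88 from A

Merged: [11, 31, 36, 42, 55, 62, 65, 66, 82, 88, 92, 97]


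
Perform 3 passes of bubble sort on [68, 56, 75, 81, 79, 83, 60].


Initial: [68, 56, 75, 81, 79, 83, 60]
Pass 1: [56, 68, 75, 79, 81, 60, 83] (3 swaps)
Pass 2: [56, 68, 75, 79, 60, 81, 83] (1 swaps)
Pass 3: [56, 68, 75, 60, 79, 81, 83] (1 swaps)

After 3 passes: [56, 68, 75, 60, 79, 81, 83]


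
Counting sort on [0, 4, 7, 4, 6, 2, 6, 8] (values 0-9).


Input: [0, 4, 7, 4, 6, 2, 6, 8]
Counts: [1, 0, 1, 0, 2, 0, 2, 1, 1, 0]

Sorted: [0, 2, 4, 4, 6, 6, 7, 8]


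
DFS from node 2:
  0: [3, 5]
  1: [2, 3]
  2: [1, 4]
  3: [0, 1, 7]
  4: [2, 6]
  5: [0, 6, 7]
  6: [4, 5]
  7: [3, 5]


Visit 2, push [4, 1]
Visit 1, push [3]
Visit 3, push [7, 0]
Visit 0, push [5]
Visit 5, push [7, 6]
Visit 6, push [4]
Visit 4, push []
Visit 7, push []

DFS order: [2, 1, 3, 0, 5, 6, 4, 7]


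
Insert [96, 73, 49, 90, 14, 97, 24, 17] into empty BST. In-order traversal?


Insert 96: root
Insert 73: L from 96
Insert 49: L from 96 -> L from 73
Insert 90: L from 96 -> R from 73
Insert 14: L from 96 -> L from 73 -> L from 49
Insert 97: R from 96
Insert 24: L from 96 -> L from 73 -> L from 49 -> R from 14
Insert 17: L from 96 -> L from 73 -> L from 49 -> R from 14 -> L from 24

In-order: [14, 17, 24, 49, 73, 90, 96, 97]


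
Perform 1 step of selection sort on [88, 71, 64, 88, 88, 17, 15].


Initial: [88, 71, 64, 88, 88, 17, 15]
Step 1: min=15 at 6
  Swap: [15, 71, 64, 88, 88, 17, 88]

After 1 step: [15, 71, 64, 88, 88, 17, 88]


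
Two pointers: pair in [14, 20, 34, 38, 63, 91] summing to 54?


lo=0(14)+hi=5(91)=105
lo=0(14)+hi=4(63)=77
lo=0(14)+hi=3(38)=52
lo=1(20)+hi=3(38)=58
lo=1(20)+hi=2(34)=54

Yes: 20+34=54


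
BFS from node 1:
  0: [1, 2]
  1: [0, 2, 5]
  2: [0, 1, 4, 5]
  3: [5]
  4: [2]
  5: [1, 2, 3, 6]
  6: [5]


Visit 1, enqueue [0, 2, 5]
Visit 0, enqueue []
Visit 2, enqueue [4]
Visit 5, enqueue [3, 6]
Visit 4, enqueue []
Visit 3, enqueue []
Visit 6, enqueue []

BFS order: [1, 0, 2, 5, 4, 3, 6]


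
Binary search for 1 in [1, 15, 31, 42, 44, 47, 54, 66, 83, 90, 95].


Step 1: lo=0, hi=10, mid=5, val=47
Step 2: lo=0, hi=4, mid=2, val=31
Step 3: lo=0, hi=1, mid=0, val=1

Found at index 0


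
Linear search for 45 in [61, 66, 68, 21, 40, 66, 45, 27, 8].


i=0: 61!=45
i=1: 66!=45
i=2: 68!=45
i=3: 21!=45
i=4: 40!=45
i=5: 66!=45
i=6: 45==45 found!

Found at 6, 7 comps


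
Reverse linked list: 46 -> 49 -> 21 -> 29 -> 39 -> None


Step 1: curr=46, set curr.next=prev(None) | reversed so far: 46
Step 2: curr=49, set curr.next=prev(46) | reversed so far: 49 -> 46
Step 3: curr=21, set curr.next=prev(49) | reversed so far: 21 -> 49 -> 46
Step 4: curr=29, set curr.next=prev(21) | reversed so far: 29 -> 21 -> 49 -> 46
Step 5: curr=39, set curr.next=prev(29) | reversed so far: 39 -> 29 -> 21 -> 49 -> 46

39 -> 29 -> 21 -> 49 -> 46 -> None


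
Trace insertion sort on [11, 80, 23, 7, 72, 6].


Initial: [11, 80, 23, 7, 72, 6]
Insert 80: [11, 80, 23, 7, 72, 6]
Insert 23: [11, 23, 80, 7, 72, 6]
Insert 7: [7, 11, 23, 80, 72, 6]
Insert 72: [7, 11, 23, 72, 80, 6]
Insert 6: [6, 7, 11, 23, 72, 80]

Sorted: [6, 7, 11, 23, 72, 80]


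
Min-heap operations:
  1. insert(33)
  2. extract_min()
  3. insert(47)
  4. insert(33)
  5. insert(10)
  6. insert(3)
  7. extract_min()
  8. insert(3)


insert(33) -> [33]
extract_min()->33, []
insert(47) -> [47]
insert(33) -> [33, 47]
insert(10) -> [10, 47, 33]
insert(3) -> [3, 10, 33, 47]
extract_min()->3, [10, 47, 33]
insert(3) -> [3, 10, 33, 47]

Final heap: [3, 10, 33, 47]


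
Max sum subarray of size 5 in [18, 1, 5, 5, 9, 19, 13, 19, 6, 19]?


[0:5]: 38
[1:6]: 39
[2:7]: 51
[3:8]: 65
[4:9]: 66
[5:10]: 76

Max: 76 at [5:10]


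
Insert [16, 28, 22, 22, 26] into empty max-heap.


Insert 16: [16]
Insert 28: [28, 16]
Insert 22: [28, 16, 22]
Insert 22: [28, 22, 22, 16]
Insert 26: [28, 26, 22, 16, 22]

Final heap: [28, 26, 22, 16, 22]


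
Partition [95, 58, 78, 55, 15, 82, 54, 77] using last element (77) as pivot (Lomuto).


Pivot: 77
  58 <= 77: swap -> [58, 95, 78, 55, 15, 82, 54, 77]
  55 <= 77: swap -> [58, 55, 78, 95, 15, 82, 54, 77]
  15 <= 77: swap -> [58, 55, 15, 95, 78, 82, 54, 77]
  54 <= 77: swap -> [58, 55, 15, 54, 78, 82, 95, 77]
Place pivot at 4: [58, 55, 15, 54, 77, 82, 95, 78]

Partitioned: [58, 55, 15, 54, 77, 82, 95, 78]


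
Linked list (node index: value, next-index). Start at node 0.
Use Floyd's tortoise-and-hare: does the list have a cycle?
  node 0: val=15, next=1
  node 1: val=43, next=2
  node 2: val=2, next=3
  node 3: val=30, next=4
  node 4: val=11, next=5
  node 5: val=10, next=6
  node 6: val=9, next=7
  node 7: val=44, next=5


Floyd's tortoise (slow, +1) and hare (fast, +2):
  init: slow=0, fast=0
  step 1: slow=1, fast=2
  step 2: slow=2, fast=4
  step 3: slow=3, fast=6
  step 4: slow=4, fast=5
  step 5: slow=5, fast=7
  step 6: slow=6, fast=6
  slow == fast at node 6: cycle detected

Cycle: yes


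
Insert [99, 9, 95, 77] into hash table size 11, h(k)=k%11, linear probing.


Insert 99: h=0 -> slot 0
Insert 9: h=9 -> slot 9
Insert 95: h=7 -> slot 7
Insert 77: h=0, 1 probes -> slot 1

Table: [99, 77, None, None, None, None, None, 95, None, 9, None]


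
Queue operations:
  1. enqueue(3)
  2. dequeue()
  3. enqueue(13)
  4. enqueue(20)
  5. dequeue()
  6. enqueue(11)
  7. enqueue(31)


enqueue(3) -> [3]
dequeue()->3, []
enqueue(13) -> [13]
enqueue(20) -> [13, 20]
dequeue()->13, [20]
enqueue(11) -> [20, 11]
enqueue(31) -> [20, 11, 31]

Final queue: [20, 11, 31]


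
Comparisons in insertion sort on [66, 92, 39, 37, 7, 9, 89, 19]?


Algorithm: insertion sort
Input: [66, 92, 39, 37, 7, 9, 89, 19]
Sorted: [7, 9, 19, 37, 39, 66, 89, 92]

23


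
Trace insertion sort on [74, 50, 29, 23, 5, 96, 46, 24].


Initial: [74, 50, 29, 23, 5, 96, 46, 24]
Insert 50: [50, 74, 29, 23, 5, 96, 46, 24]
Insert 29: [29, 50, 74, 23, 5, 96, 46, 24]
Insert 23: [23, 29, 50, 74, 5, 96, 46, 24]
Insert 5: [5, 23, 29, 50, 74, 96, 46, 24]
Insert 96: [5, 23, 29, 50, 74, 96, 46, 24]
Insert 46: [5, 23, 29, 46, 50, 74, 96, 24]
Insert 24: [5, 23, 24, 29, 46, 50, 74, 96]

Sorted: [5, 23, 24, 29, 46, 50, 74, 96]


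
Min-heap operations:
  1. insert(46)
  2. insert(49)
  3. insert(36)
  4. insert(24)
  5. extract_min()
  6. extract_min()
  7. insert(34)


insert(46) -> [46]
insert(49) -> [46, 49]
insert(36) -> [36, 49, 46]
insert(24) -> [24, 36, 46, 49]
extract_min()->24, [36, 49, 46]
extract_min()->36, [46, 49]
insert(34) -> [34, 49, 46]

Final heap: [34, 49, 46]


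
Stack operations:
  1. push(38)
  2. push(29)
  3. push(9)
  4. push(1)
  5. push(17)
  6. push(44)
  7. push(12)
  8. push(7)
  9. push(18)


push(38) -> [38]
push(29) -> [38, 29]
push(9) -> [38, 29, 9]
push(1) -> [38, 29, 9, 1]
push(17) -> [38, 29, 9, 1, 17]
push(44) -> [38, 29, 9, 1, 17, 44]
push(12) -> [38, 29, 9, 1, 17, 44, 12]
push(7) -> [38, 29, 9, 1, 17, 44, 12, 7]
push(18) -> [38, 29, 9, 1, 17, 44, 12, 7, 18]

Final stack: [38, 29, 9, 1, 17, 44, 12, 7, 18]


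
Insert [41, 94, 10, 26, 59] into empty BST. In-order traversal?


Insert 41: root
Insert 94: R from 41
Insert 10: L from 41
Insert 26: L from 41 -> R from 10
Insert 59: R from 41 -> L from 94

In-order: [10, 26, 41, 59, 94]


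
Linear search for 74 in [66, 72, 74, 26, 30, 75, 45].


i=0: 66!=74
i=1: 72!=74
i=2: 74==74 found!

Found at 2, 3 comps


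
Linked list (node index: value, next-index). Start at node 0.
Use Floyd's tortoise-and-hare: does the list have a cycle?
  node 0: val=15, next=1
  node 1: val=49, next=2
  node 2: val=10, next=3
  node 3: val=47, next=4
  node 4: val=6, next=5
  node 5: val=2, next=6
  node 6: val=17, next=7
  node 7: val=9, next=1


Floyd's tortoise (slow, +1) and hare (fast, +2):
  init: slow=0, fast=0
  step 1: slow=1, fast=2
  step 2: slow=2, fast=4
  step 3: slow=3, fast=6
  step 4: slow=4, fast=1
  step 5: slow=5, fast=3
  step 6: slow=6, fast=5
  step 7: slow=7, fast=7
  slow == fast at node 7: cycle detected

Cycle: yes


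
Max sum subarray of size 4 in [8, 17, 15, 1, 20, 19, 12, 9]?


[0:4]: 41
[1:5]: 53
[2:6]: 55
[3:7]: 52
[4:8]: 60

Max: 60 at [4:8]


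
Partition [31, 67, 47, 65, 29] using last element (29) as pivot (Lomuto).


Pivot: 29
Place pivot at 0: [29, 67, 47, 65, 31]

Partitioned: [29, 67, 47, 65, 31]


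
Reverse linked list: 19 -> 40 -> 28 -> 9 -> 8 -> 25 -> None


Step 1: curr=19, set curr.next=prev(None) | reversed so far: 19
Step 2: curr=40, set curr.next=prev(19) | reversed so far: 40 -> 19
Step 3: curr=28, set curr.next=prev(40) | reversed so far: 28 -> 40 -> 19
Step 4: curr=9, set curr.next=prev(28) | reversed so far: 9 -> 28 -> 40 -> 19
Step 5: curr=8, set curr.next=prev(9) | reversed so far: 8 -> 9 -> 28 -> 40 -> 19
Step 6: curr=25, set curr.next=prev(8) | reversed so far: 25 -> 8 -> 9 -> 28 -> 40 -> 19

25 -> 8 -> 9 -> 28 -> 40 -> 19 -> None


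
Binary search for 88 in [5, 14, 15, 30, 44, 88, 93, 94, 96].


Step 1: lo=0, hi=8, mid=4, val=44
Step 2: lo=5, hi=8, mid=6, val=93
Step 3: lo=5, hi=5, mid=5, val=88

Found at index 5


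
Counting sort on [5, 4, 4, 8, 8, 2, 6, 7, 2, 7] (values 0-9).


Input: [5, 4, 4, 8, 8, 2, 6, 7, 2, 7]
Counts: [0, 0, 2, 0, 2, 1, 1, 2, 2, 0]

Sorted: [2, 2, 4, 4, 5, 6, 7, 7, 8, 8]


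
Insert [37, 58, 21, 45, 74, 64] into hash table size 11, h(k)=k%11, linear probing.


Insert 37: h=4 -> slot 4
Insert 58: h=3 -> slot 3
Insert 21: h=10 -> slot 10
Insert 45: h=1 -> slot 1
Insert 74: h=8 -> slot 8
Insert 64: h=9 -> slot 9

Table: [None, 45, None, 58, 37, None, None, None, 74, 64, 21]


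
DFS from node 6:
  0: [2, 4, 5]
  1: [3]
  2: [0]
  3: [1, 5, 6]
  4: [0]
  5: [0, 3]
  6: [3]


Visit 6, push [3]
Visit 3, push [5, 1]
Visit 1, push []
Visit 5, push [0]
Visit 0, push [4, 2]
Visit 2, push []
Visit 4, push []

DFS order: [6, 3, 1, 5, 0, 2, 4]


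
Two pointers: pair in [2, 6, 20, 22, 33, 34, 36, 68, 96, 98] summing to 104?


lo=0(2)+hi=9(98)=100
lo=1(6)+hi=9(98)=104

Yes: 6+98=104


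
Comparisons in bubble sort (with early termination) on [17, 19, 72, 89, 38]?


Algorithm: bubble sort (with early termination)
Input: [17, 19, 72, 89, 38]
Sorted: [17, 19, 38, 72, 89]

9


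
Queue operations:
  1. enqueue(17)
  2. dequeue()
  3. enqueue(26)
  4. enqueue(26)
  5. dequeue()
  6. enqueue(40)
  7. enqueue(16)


enqueue(17) -> [17]
dequeue()->17, []
enqueue(26) -> [26]
enqueue(26) -> [26, 26]
dequeue()->26, [26]
enqueue(40) -> [26, 40]
enqueue(16) -> [26, 40, 16]

Final queue: [26, 40, 16]


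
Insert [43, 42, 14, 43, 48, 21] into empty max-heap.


Insert 43: [43]
Insert 42: [43, 42]
Insert 14: [43, 42, 14]
Insert 43: [43, 43, 14, 42]
Insert 48: [48, 43, 14, 42, 43]
Insert 21: [48, 43, 21, 42, 43, 14]

Final heap: [48, 43, 21, 42, 43, 14]


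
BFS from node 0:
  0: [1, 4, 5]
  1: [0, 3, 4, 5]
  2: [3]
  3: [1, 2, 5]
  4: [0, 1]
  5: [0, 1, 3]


Visit 0, enqueue [1, 4, 5]
Visit 1, enqueue [3]
Visit 4, enqueue []
Visit 5, enqueue []
Visit 3, enqueue [2]
Visit 2, enqueue []

BFS order: [0, 1, 4, 5, 3, 2]


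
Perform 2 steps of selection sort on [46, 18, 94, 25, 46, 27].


Initial: [46, 18, 94, 25, 46, 27]
Step 1: min=18 at 1
  Swap: [18, 46, 94, 25, 46, 27]
Step 2: min=25 at 3
  Swap: [18, 25, 94, 46, 46, 27]

After 2 steps: [18, 25, 94, 46, 46, 27]


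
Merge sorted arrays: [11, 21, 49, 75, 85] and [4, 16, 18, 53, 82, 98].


Take 4 from B
Take 11 from A
Take 16 from B
Take 18 from B
Take 21 from A
Take 49 from A
Take 53 from B
Take 75 from A
Take 82 from B
Take 85 from A

Merged: [4, 11, 16, 18, 21, 49, 53, 75, 82, 85, 98]


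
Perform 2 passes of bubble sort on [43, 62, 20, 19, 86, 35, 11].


Initial: [43, 62, 20, 19, 86, 35, 11]
Pass 1: [43, 20, 19, 62, 35, 11, 86] (4 swaps)
Pass 2: [20, 19, 43, 35, 11, 62, 86] (4 swaps)

After 2 passes: [20, 19, 43, 35, 11, 62, 86]


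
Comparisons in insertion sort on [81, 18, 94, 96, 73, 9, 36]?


Algorithm: insertion sort
Input: [81, 18, 94, 96, 73, 9, 36]
Sorted: [9, 18, 36, 73, 81, 94, 96]

17


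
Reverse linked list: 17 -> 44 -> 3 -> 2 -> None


Step 1: curr=17, set curr.next=prev(None) | reversed so far: 17
Step 2: curr=44, set curr.next=prev(17) | reversed so far: 44 -> 17
Step 3: curr=3, set curr.next=prev(44) | reversed so far: 3 -> 44 -> 17
Step 4: curr=2, set curr.next=prev(3) | reversed so far: 2 -> 3 -> 44 -> 17

2 -> 3 -> 44 -> 17 -> None


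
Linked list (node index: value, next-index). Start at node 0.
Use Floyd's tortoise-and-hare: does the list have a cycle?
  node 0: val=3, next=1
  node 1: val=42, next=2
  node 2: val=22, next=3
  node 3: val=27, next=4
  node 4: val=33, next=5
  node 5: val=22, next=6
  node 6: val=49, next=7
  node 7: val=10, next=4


Floyd's tortoise (slow, +1) and hare (fast, +2):
  init: slow=0, fast=0
  step 1: slow=1, fast=2
  step 2: slow=2, fast=4
  step 3: slow=3, fast=6
  step 4: slow=4, fast=4
  slow == fast at node 4: cycle detected

Cycle: yes


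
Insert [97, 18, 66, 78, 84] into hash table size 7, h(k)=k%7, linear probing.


Insert 97: h=6 -> slot 6
Insert 18: h=4 -> slot 4
Insert 66: h=3 -> slot 3
Insert 78: h=1 -> slot 1
Insert 84: h=0 -> slot 0

Table: [84, 78, None, 66, 18, None, 97]


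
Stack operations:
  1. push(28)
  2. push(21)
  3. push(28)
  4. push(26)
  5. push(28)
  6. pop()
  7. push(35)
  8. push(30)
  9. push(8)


push(28) -> [28]
push(21) -> [28, 21]
push(28) -> [28, 21, 28]
push(26) -> [28, 21, 28, 26]
push(28) -> [28, 21, 28, 26, 28]
pop()->28, [28, 21, 28, 26]
push(35) -> [28, 21, 28, 26, 35]
push(30) -> [28, 21, 28, 26, 35, 30]
push(8) -> [28, 21, 28, 26, 35, 30, 8]

Final stack: [28, 21, 28, 26, 35, 30, 8]


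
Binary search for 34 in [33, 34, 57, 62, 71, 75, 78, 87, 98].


Step 1: lo=0, hi=8, mid=4, val=71
Step 2: lo=0, hi=3, mid=1, val=34

Found at index 1


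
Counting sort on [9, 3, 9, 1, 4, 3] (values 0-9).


Input: [9, 3, 9, 1, 4, 3]
Counts: [0, 1, 0, 2, 1, 0, 0, 0, 0, 2]

Sorted: [1, 3, 3, 4, 9, 9]


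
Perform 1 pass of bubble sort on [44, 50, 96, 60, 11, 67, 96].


Initial: [44, 50, 96, 60, 11, 67, 96]
Pass 1: [44, 50, 60, 11, 67, 96, 96] (3 swaps)

After 1 pass: [44, 50, 60, 11, 67, 96, 96]


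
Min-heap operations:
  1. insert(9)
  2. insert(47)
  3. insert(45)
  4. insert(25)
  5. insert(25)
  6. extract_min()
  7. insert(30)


insert(9) -> [9]
insert(47) -> [9, 47]
insert(45) -> [9, 47, 45]
insert(25) -> [9, 25, 45, 47]
insert(25) -> [9, 25, 45, 47, 25]
extract_min()->9, [25, 25, 45, 47]
insert(30) -> [25, 25, 45, 47, 30]

Final heap: [25, 25, 45, 47, 30]


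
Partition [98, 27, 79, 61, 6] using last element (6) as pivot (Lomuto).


Pivot: 6
Place pivot at 0: [6, 27, 79, 61, 98]

Partitioned: [6, 27, 79, 61, 98]


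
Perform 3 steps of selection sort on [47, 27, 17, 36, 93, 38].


Initial: [47, 27, 17, 36, 93, 38]
Step 1: min=17 at 2
  Swap: [17, 27, 47, 36, 93, 38]
Step 2: min=27 at 1
  Swap: [17, 27, 47, 36, 93, 38]
Step 3: min=36 at 3
  Swap: [17, 27, 36, 47, 93, 38]

After 3 steps: [17, 27, 36, 47, 93, 38]


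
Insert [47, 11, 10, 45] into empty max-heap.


Insert 47: [47]
Insert 11: [47, 11]
Insert 10: [47, 11, 10]
Insert 45: [47, 45, 10, 11]

Final heap: [47, 45, 10, 11]


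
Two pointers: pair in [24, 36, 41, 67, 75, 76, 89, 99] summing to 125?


lo=0(24)+hi=7(99)=123
lo=1(36)+hi=7(99)=135
lo=1(36)+hi=6(89)=125

Yes: 36+89=125


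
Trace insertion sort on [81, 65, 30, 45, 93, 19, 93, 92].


Initial: [81, 65, 30, 45, 93, 19, 93, 92]
Insert 65: [65, 81, 30, 45, 93, 19, 93, 92]
Insert 30: [30, 65, 81, 45, 93, 19, 93, 92]
Insert 45: [30, 45, 65, 81, 93, 19, 93, 92]
Insert 93: [30, 45, 65, 81, 93, 19, 93, 92]
Insert 19: [19, 30, 45, 65, 81, 93, 93, 92]
Insert 93: [19, 30, 45, 65, 81, 93, 93, 92]
Insert 92: [19, 30, 45, 65, 81, 92, 93, 93]

Sorted: [19, 30, 45, 65, 81, 92, 93, 93]


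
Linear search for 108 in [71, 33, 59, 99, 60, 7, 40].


i=0: 71!=108
i=1: 33!=108
i=2: 59!=108
i=3: 99!=108
i=4: 60!=108
i=5: 7!=108
i=6: 40!=108

Not found, 7 comps


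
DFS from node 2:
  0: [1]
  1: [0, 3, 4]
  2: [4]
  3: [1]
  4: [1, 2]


Visit 2, push [4]
Visit 4, push [1]
Visit 1, push [3, 0]
Visit 0, push []
Visit 3, push []

DFS order: [2, 4, 1, 0, 3]


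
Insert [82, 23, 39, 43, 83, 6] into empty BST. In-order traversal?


Insert 82: root
Insert 23: L from 82
Insert 39: L from 82 -> R from 23
Insert 43: L from 82 -> R from 23 -> R from 39
Insert 83: R from 82
Insert 6: L from 82 -> L from 23

In-order: [6, 23, 39, 43, 82, 83]


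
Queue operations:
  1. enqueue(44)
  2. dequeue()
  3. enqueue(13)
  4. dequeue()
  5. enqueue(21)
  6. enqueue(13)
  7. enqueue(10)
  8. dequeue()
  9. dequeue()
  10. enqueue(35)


enqueue(44) -> [44]
dequeue()->44, []
enqueue(13) -> [13]
dequeue()->13, []
enqueue(21) -> [21]
enqueue(13) -> [21, 13]
enqueue(10) -> [21, 13, 10]
dequeue()->21, [13, 10]
dequeue()->13, [10]
enqueue(35) -> [10, 35]

Final queue: [10, 35]


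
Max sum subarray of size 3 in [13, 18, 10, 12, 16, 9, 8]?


[0:3]: 41
[1:4]: 40
[2:5]: 38
[3:6]: 37
[4:7]: 33

Max: 41 at [0:3]


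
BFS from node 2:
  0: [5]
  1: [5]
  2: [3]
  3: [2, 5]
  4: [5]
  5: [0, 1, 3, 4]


Visit 2, enqueue [3]
Visit 3, enqueue [5]
Visit 5, enqueue [0, 1, 4]
Visit 0, enqueue []
Visit 1, enqueue []
Visit 4, enqueue []

BFS order: [2, 3, 5, 0, 1, 4]


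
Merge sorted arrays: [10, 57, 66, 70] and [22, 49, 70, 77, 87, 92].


Take 10 from A
Take 22 from B
Take 49 from B
Take 57 from A
Take 66 from A
Take 70 from A

Merged: [10, 22, 49, 57, 66, 70, 70, 77, 87, 92]


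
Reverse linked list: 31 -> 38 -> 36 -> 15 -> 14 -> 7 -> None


Step 1: curr=31, set curr.next=prev(None) | reversed so far: 31
Step 2: curr=38, set curr.next=prev(31) | reversed so far: 38 -> 31
Step 3: curr=36, set curr.next=prev(38) | reversed so far: 36 -> 38 -> 31
Step 4: curr=15, set curr.next=prev(36) | reversed so far: 15 -> 36 -> 38 -> 31
Step 5: curr=14, set curr.next=prev(15) | reversed so far: 14 -> 15 -> 36 -> 38 -> 31
Step 6: curr=7, set curr.next=prev(14) | reversed so far: 7 -> 14 -> 15 -> 36 -> 38 -> 31

7 -> 14 -> 15 -> 36 -> 38 -> 31 -> None


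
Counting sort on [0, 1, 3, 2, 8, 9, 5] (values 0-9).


Input: [0, 1, 3, 2, 8, 9, 5]
Counts: [1, 1, 1, 1, 0, 1, 0, 0, 1, 1]

Sorted: [0, 1, 2, 3, 5, 8, 9]


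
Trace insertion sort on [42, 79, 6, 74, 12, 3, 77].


Initial: [42, 79, 6, 74, 12, 3, 77]
Insert 79: [42, 79, 6, 74, 12, 3, 77]
Insert 6: [6, 42, 79, 74, 12, 3, 77]
Insert 74: [6, 42, 74, 79, 12, 3, 77]
Insert 12: [6, 12, 42, 74, 79, 3, 77]
Insert 3: [3, 6, 12, 42, 74, 79, 77]
Insert 77: [3, 6, 12, 42, 74, 77, 79]

Sorted: [3, 6, 12, 42, 74, 77, 79]


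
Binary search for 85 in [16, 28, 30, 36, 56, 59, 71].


Step 1: lo=0, hi=6, mid=3, val=36
Step 2: lo=4, hi=6, mid=5, val=59
Step 3: lo=6, hi=6, mid=6, val=71

Not found


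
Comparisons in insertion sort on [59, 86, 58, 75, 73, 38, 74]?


Algorithm: insertion sort
Input: [59, 86, 58, 75, 73, 38, 74]
Sorted: [38, 58, 59, 73, 74, 75, 86]

16


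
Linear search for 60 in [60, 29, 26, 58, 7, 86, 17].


i=0: 60==60 found!

Found at 0, 1 comps


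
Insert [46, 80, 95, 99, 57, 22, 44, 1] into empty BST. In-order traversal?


Insert 46: root
Insert 80: R from 46
Insert 95: R from 46 -> R from 80
Insert 99: R from 46 -> R from 80 -> R from 95
Insert 57: R from 46 -> L from 80
Insert 22: L from 46
Insert 44: L from 46 -> R from 22
Insert 1: L from 46 -> L from 22

In-order: [1, 22, 44, 46, 57, 80, 95, 99]


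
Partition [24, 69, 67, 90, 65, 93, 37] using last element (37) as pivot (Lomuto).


Pivot: 37
  24 <= 37: advance i (no swap)
Place pivot at 1: [24, 37, 67, 90, 65, 93, 69]

Partitioned: [24, 37, 67, 90, 65, 93, 69]


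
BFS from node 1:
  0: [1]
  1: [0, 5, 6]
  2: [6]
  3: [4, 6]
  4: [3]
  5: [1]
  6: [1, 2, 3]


Visit 1, enqueue [0, 5, 6]
Visit 0, enqueue []
Visit 5, enqueue []
Visit 6, enqueue [2, 3]
Visit 2, enqueue []
Visit 3, enqueue [4]
Visit 4, enqueue []

BFS order: [1, 0, 5, 6, 2, 3, 4]


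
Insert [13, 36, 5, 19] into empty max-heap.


Insert 13: [13]
Insert 36: [36, 13]
Insert 5: [36, 13, 5]
Insert 19: [36, 19, 5, 13]

Final heap: [36, 19, 5, 13]


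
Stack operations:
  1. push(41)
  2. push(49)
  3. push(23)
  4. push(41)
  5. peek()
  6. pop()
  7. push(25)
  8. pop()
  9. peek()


push(41) -> [41]
push(49) -> [41, 49]
push(23) -> [41, 49, 23]
push(41) -> [41, 49, 23, 41]
peek()->41
pop()->41, [41, 49, 23]
push(25) -> [41, 49, 23, 25]
pop()->25, [41, 49, 23]
peek()->23

Final stack: [41, 49, 23]


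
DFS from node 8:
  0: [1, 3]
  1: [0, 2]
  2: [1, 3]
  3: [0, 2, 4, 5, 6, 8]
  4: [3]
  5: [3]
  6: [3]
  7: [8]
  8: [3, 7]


Visit 8, push [7, 3]
Visit 3, push [6, 5, 4, 2, 0]
Visit 0, push [1]
Visit 1, push [2]
Visit 2, push []
Visit 4, push []
Visit 5, push []
Visit 6, push []
Visit 7, push []

DFS order: [8, 3, 0, 1, 2, 4, 5, 6, 7]


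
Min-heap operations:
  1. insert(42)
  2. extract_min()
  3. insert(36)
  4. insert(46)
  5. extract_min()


insert(42) -> [42]
extract_min()->42, []
insert(36) -> [36]
insert(46) -> [36, 46]
extract_min()->36, [46]

Final heap: [46]


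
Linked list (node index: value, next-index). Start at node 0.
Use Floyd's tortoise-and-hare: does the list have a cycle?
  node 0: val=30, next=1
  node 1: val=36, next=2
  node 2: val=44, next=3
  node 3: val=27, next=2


Floyd's tortoise (slow, +1) and hare (fast, +2):
  init: slow=0, fast=0
  step 1: slow=1, fast=2
  step 2: slow=2, fast=2
  slow == fast at node 2: cycle detected

Cycle: yes


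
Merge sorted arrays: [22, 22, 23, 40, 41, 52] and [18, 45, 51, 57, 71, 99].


Take 18 from B
Take 22 from A
Take 22 from A
Take 23 from A
Take 40 from A
Take 41 from A
Take 45 from B
Take 51 from B
Take 52 from A

Merged: [18, 22, 22, 23, 40, 41, 45, 51, 52, 57, 71, 99]


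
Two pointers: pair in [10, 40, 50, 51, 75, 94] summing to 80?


lo=0(10)+hi=5(94)=104
lo=0(10)+hi=4(75)=85
lo=0(10)+hi=3(51)=61
lo=1(40)+hi=3(51)=91
lo=1(40)+hi=2(50)=90

No pair found


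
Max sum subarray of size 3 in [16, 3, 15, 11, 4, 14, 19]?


[0:3]: 34
[1:4]: 29
[2:5]: 30
[3:6]: 29
[4:7]: 37

Max: 37 at [4:7]


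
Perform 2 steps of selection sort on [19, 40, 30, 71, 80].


Initial: [19, 40, 30, 71, 80]
Step 1: min=19 at 0
  Swap: [19, 40, 30, 71, 80]
Step 2: min=30 at 2
  Swap: [19, 30, 40, 71, 80]

After 2 steps: [19, 30, 40, 71, 80]


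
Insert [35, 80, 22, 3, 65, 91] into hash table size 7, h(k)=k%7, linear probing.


Insert 35: h=0 -> slot 0
Insert 80: h=3 -> slot 3
Insert 22: h=1 -> slot 1
Insert 3: h=3, 1 probes -> slot 4
Insert 65: h=2 -> slot 2
Insert 91: h=0, 5 probes -> slot 5

Table: [35, 22, 65, 80, 3, 91, None]
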